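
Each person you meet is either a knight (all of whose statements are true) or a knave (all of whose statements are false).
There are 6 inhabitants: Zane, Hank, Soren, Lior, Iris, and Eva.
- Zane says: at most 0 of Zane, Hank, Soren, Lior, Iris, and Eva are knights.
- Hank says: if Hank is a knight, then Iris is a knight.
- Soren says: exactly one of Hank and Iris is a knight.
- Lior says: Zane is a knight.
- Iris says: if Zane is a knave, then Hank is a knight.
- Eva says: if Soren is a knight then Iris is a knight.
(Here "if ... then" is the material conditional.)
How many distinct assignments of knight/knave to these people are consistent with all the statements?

Consistent assignments:
  Zane=knave, Hank=knight, Soren=knave, Lior=knave, Iris=knight, Eva=knight

1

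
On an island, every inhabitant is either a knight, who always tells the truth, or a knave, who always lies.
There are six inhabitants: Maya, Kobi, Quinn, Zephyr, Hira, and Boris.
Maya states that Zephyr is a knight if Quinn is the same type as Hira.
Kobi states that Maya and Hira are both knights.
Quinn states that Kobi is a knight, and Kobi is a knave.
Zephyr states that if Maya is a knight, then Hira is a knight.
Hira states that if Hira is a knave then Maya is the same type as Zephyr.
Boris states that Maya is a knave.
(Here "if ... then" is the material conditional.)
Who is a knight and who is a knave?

As a knight, Maya's statement "Zephyr is a knight if Quinn is the same type as Hira" should be True; it is.
Kobi is a knight, so "Maya and Hira are both knights" must be True — and it is.
Quinn is a knave, and the claim "Kobi is a knight, and Kobi is a knave" is indeed false.
Since Zephyr is a knight, "if Maya is a knight, then Hira is a knight" needs to be True, which holds.
Hira (knight): "if Hira is a knave then Maya is the same type as Zephyr" — True. ✓
Since Boris is a knave, "Maya is a knave" needs to be false, which holds.

Knights: Maya, Kobi, Zephyr, and Hira. Knaves: Quinn and Boris.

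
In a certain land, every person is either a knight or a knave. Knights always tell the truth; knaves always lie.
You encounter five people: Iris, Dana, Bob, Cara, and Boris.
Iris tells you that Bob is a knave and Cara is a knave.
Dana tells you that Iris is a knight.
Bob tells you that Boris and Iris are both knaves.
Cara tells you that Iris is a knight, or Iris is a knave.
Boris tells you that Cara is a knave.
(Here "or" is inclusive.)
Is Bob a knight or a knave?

Consistent assignments: {Iris=knave, Dana=knave, Bob=knight, Cara=knight, Boris=knave}
In every consistent assignment, Bob is a knight.

Bob is a knight.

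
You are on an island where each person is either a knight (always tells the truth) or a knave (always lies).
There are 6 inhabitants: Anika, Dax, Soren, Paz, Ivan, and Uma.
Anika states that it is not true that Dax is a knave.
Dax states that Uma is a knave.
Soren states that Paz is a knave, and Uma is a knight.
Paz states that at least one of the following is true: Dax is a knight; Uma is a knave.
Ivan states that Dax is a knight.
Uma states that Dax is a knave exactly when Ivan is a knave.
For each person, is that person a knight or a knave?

Anika is a knave, and the claim "it is not true that Dax is a knave" is indeed false.
As a knave, Dax's statement "Uma is a knave" should be false; it is.
Soren is a knight; "Paz is a knave, and Uma is a knight" is true, as required.
As a knave, Paz's statement "at least one of the following is true: Dax is a knight; Uma is a knave" should be false; it is.
Ivan (knave): "Dax is a knight" — false. ✓
Uma is a knight, and the claim "Dax is a knave exactly when Ivan is a knave" is indeed true.

Anika is a knave, Dax is a knave, Soren is a knight, Paz is a knave, Ivan is a knave, and Uma is a knight.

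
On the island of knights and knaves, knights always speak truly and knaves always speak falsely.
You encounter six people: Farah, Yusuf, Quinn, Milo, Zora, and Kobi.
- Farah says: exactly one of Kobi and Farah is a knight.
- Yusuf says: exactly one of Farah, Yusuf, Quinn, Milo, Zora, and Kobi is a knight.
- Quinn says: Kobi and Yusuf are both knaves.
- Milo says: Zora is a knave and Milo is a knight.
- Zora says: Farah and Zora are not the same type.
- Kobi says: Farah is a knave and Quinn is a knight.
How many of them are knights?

1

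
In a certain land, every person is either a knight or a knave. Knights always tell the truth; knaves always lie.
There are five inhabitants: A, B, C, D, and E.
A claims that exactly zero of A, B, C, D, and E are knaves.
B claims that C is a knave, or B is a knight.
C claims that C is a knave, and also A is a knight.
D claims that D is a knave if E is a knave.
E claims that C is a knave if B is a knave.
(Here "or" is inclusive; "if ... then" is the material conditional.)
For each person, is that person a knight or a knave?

Knights: B, D, and E. Knaves: A and C.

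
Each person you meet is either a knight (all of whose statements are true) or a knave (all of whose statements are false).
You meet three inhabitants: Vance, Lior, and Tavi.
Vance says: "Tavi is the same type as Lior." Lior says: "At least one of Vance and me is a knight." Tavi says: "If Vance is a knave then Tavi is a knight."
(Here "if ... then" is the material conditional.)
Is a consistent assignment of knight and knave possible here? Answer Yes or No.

Yes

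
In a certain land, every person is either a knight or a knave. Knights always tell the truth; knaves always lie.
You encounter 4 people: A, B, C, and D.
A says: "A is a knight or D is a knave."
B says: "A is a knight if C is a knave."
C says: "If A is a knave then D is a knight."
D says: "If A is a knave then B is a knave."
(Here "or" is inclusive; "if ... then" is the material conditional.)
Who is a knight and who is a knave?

A is a knight, B is a knight, C is a knight, and D is a knight.

As a knight, A's statement "A is a knight or D is a knave" should be True; it is.
B is a knight, and the claim "A is a knight if C is a knave" is indeed True.
Since C is a knight, "if A is a knave then D is a knight" needs to be True, which holds.
Since D is a knight, "if A is a knave then B is a knave" needs to be True, which holds.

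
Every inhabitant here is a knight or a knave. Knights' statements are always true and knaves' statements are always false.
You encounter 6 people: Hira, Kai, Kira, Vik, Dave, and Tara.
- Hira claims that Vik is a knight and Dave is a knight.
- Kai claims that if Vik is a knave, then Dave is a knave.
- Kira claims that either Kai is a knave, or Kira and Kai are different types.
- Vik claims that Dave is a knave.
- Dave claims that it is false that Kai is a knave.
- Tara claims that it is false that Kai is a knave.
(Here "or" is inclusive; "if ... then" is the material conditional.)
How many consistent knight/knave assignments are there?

0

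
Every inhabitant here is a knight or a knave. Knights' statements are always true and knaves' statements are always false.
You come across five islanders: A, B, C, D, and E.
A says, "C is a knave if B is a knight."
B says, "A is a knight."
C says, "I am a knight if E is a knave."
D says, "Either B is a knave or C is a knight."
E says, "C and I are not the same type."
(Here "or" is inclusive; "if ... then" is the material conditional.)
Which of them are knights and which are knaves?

A is a knight, so "C is a knave if B is a knight" must be True — and it is.
B is a knight; "A is a knight" is True, as required.
C (knave): "I am a knight if E is a knave" — False. ✓
Since D is a knave, "either B is a knave or C is a knight" needs to be False, which holds.
E is a knave; "C and I are not the same type" is False, as required.

A is a knight, B is a knight, C is a knave, D is a knave, and E is a knave.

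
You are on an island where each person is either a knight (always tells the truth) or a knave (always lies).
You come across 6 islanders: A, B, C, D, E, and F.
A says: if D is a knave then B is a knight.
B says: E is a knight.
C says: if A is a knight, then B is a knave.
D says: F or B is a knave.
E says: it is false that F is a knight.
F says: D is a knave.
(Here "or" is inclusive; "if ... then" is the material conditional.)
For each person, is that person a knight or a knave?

As a knight, A's statement "if D is a knave then B is a knight" should be True; it is.
As a knight, B's statement "E is a knight" should be True; it is.
As a knave, C's statement "if A is a knight, then B is a knave" should be False; it is.
D is a knight, so "F or B is a knave" must be True — and it is.
As a knight, E's statement "it is false that F is a knight" should be True; it is.
F is a knave; "D is a knave" is False, as required.

A is a knight, B is a knight, C is a knave, D is a knight, E is a knight, and F is a knave.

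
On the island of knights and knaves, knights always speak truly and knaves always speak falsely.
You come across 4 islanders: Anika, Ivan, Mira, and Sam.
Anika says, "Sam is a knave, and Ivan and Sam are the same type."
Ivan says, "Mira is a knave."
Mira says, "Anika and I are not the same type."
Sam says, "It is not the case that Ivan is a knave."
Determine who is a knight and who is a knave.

Anika is a knave, Ivan is a knight, Mira is a knave, and Sam is a knight.

Since Anika is a knave, "Sam is a knave, and Ivan and Sam are the same type" needs to be False, which holds.
Ivan is a knight, and the claim "Mira is a knave" is indeed true.
Mira is a knave, so "Anika and I are not the same type" must be False — and it is.
Since Sam is a knight, "it is not the case that Ivan is a knave" needs to be true, which holds.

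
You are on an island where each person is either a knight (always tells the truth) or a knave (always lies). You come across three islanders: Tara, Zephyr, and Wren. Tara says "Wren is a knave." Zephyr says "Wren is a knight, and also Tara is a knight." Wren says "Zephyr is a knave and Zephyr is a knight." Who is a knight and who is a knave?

Knights: Tara. Knaves: Zephyr and Wren.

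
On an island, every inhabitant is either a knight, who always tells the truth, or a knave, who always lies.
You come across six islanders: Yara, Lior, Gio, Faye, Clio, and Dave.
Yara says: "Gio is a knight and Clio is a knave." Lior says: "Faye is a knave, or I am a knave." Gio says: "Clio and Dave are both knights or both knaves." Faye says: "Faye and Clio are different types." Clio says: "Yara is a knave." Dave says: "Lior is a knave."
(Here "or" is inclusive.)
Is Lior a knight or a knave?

Lior is a knight.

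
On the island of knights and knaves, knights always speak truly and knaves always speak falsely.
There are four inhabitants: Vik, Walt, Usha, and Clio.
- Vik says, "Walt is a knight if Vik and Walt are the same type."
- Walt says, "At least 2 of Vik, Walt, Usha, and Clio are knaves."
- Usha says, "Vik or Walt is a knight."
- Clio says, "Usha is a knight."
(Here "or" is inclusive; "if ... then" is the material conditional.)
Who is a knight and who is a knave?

Knights: Vik, Usha, and Clio. Knaves: Walt.

Vik is a knight, and the claim "Walt is a knight if Vik and Walt are the same type" is indeed True.
As a knave, Walt's statement "at least 2 of Vik, Walt, Usha, and Clio are knaves" should be false; it is.
Usha is a knight, and the claim "Vik or Walt is a knight" is indeed True.
Since Clio is a knight, "Usha is a knight" needs to be True, which holds.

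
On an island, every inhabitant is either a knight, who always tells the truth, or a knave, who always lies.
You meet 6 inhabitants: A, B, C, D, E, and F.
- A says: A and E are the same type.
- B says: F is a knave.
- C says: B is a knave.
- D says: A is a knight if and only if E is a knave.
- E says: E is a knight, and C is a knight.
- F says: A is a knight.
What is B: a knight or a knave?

B is a knave.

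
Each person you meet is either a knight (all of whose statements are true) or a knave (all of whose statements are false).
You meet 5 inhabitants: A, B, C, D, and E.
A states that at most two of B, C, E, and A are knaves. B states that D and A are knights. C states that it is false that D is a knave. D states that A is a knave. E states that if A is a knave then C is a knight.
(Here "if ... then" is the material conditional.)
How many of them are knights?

2

The unique consistent assignment is A=knight, B=knave, C=knave, D=knave, E=knight.
That has 2 knights.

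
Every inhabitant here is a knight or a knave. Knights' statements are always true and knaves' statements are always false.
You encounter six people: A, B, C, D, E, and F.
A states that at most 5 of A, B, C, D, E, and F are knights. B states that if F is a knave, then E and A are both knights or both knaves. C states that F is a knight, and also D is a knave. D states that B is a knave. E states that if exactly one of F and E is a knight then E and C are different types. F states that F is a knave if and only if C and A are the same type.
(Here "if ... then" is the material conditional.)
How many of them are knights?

3

The unique consistent assignment is A=knight, B=knight, C=knave, D=knave, E=knight, F=knave.
That has 3 knights.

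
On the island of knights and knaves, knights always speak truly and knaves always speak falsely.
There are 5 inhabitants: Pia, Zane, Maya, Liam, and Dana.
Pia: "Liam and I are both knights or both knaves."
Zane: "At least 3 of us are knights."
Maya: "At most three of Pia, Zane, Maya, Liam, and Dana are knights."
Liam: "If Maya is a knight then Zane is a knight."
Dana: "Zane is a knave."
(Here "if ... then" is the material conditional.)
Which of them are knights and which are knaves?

Pia is a knave, Zane is a knight, Maya is a knight, Liam is a knight, and Dana is a knave.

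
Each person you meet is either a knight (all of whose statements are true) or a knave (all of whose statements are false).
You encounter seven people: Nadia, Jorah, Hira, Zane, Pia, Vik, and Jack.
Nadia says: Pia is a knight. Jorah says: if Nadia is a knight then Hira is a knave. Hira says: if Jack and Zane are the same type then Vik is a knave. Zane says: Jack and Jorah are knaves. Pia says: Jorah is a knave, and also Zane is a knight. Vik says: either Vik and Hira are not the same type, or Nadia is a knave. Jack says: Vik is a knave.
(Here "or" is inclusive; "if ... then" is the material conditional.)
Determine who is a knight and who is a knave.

Knights: Jorah and Vik. Knaves: Nadia, Hira, Zane, Pia, and Jack.

Nadia is a knave, and the claim "Pia is a knight" is indeed False.
Jorah (knight): "if Nadia is a knight then Hira is a knave" — True. ✓
Since Hira is a knave, "if Jack and Zane are the same type then Vik is a knave" needs to be False, which holds.
Since Zane is a knave, "Jack and Jorah are knaves" needs to be False, which holds.
Pia is a knave; "Jorah is a knave, and also Zane is a knight" is False, as required.
Vik is a knight, so "either Vik and Hira are not the same type, or Nadia is a knave" must be True — and it is.
As a knave, Jack's statement "Vik is a knave" should be False; it is.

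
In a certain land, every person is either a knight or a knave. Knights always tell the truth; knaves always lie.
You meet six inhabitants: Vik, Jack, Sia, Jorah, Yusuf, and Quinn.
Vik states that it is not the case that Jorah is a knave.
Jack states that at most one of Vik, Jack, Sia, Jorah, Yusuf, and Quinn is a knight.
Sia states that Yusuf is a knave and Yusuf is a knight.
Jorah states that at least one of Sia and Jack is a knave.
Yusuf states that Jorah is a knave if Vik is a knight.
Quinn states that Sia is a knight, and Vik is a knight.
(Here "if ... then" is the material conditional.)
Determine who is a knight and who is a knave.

Vik is a knight; "it is not the case that Jorah is a knave" is true, as required.
As a knave, Jack's statement "at most one of Vik, Jack, Sia, Jorah, Yusuf, and Quinn is a knight" should be false; it is.
Since Sia is a knave, "Yusuf is a knave and Yusuf is a knight" needs to be false, which holds.
Jorah is a knight, and the claim "at least one of Sia and Jack is a knave" is indeed true.
Yusuf is a knave, and the claim "Jorah is a knave if Vik is a knight" is indeed false.
As a knave, Quinn's statement "Sia is a knight, and Vik is a knight" should be false; it is.

Knights: Vik and Jorah. Knaves: Jack, Sia, Yusuf, and Quinn.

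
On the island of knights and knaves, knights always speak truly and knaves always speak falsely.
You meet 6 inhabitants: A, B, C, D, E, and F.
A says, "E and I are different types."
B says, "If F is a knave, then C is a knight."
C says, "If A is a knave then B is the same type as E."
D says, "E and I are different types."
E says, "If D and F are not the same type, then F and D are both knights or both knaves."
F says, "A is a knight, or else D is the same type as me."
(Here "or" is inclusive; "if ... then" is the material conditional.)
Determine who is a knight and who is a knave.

Knights: A, B, C, and F. Knaves: D and E.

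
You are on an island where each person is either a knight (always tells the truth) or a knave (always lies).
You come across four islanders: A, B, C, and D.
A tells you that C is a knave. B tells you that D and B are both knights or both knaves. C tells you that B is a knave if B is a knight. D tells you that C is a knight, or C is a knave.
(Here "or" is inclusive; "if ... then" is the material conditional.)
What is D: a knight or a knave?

D is a knight.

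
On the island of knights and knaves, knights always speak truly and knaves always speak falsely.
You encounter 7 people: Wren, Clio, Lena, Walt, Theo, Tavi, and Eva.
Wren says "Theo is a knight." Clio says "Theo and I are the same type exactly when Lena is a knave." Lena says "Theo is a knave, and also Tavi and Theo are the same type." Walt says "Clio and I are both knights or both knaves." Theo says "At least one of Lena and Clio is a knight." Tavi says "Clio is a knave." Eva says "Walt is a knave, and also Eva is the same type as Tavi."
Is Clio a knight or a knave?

Consistent assignments: {Wren=knight, Clio=knight, Lena=knave, Walt=knight, Theo=knight, Tavi=knave, Eva=knave}
In every consistent assignment, Clio is a knight.

Clio is a knight.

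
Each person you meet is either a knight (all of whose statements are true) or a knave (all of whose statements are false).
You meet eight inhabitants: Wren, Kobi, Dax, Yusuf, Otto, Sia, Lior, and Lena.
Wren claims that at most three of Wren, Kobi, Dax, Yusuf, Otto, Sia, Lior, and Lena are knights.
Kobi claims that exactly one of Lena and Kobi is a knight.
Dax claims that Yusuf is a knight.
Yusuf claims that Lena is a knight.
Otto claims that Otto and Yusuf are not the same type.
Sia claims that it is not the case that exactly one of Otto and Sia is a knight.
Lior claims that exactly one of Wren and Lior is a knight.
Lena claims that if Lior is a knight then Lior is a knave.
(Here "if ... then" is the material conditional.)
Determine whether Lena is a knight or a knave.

Lena is a knave.

Consistent assignments: {Wren=knave, Kobi=knight, Dax=knave, Yusuf=knave, Otto=knight, Sia=knight, Lior=knight, Lena=knave}
In every consistent assignment, Lena is a knave.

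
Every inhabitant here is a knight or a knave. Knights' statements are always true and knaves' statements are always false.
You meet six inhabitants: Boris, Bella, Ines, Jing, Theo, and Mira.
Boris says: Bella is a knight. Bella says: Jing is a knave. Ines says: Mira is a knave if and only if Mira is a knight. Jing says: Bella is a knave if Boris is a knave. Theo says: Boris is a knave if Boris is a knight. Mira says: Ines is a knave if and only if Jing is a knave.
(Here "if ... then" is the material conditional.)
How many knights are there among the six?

2

The unique consistent assignment is Boris=knave, Bella=knave, Ines=knave, Jing=knight, Theo=knight, Mira=knave.
That has 2 knights.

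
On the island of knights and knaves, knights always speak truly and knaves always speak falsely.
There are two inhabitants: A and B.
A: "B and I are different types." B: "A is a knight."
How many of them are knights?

0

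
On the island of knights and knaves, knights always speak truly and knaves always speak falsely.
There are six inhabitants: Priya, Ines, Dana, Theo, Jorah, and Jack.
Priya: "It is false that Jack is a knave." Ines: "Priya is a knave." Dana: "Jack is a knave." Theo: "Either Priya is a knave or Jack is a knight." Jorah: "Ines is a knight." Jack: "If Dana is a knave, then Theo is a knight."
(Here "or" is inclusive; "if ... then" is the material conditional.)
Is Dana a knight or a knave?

Consistent assignments: {Priya=knight, Ines=knave, Dana=knave, Theo=knight, Jorah=knave, Jack=knight}
In every consistent assignment, Dana is a knave.

Dana is a knave.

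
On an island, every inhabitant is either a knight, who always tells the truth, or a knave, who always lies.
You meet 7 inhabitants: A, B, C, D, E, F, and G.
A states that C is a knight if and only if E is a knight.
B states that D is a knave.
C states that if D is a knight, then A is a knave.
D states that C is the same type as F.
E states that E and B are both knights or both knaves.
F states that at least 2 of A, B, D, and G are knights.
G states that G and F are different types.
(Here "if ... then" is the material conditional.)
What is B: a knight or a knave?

Consistent assignments: {A=knave, B=knight, C=knight, D=knave, E=knave, F=knave, G=knave}
In every consistent assignment, B is a knight.

B is a knight.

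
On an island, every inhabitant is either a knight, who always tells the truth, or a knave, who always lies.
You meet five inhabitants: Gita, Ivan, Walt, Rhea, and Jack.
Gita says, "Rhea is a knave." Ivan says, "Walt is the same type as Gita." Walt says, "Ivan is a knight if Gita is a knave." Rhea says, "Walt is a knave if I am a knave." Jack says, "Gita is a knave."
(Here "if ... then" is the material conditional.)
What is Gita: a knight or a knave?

Gita is a knight.

Consistent assignments: {Gita=knight, Ivan=knight, Walt=knight, Rhea=knave, Jack=knave}
In every consistent assignment, Gita is a knight.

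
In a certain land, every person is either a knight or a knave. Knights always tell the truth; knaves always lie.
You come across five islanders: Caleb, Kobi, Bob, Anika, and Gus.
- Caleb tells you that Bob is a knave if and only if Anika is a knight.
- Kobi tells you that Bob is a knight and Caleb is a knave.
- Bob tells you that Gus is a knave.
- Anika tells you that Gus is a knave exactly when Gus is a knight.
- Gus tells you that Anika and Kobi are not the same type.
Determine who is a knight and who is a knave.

Suppose Caleb is a knave. Then Caleb's statement "Bob is a knave if and only if Anika is a knight" would have to be false. Checking the 16 ways to assign the others, none is consistent with every speaker.
(For instance, with Kobi=knave, Bob=knight, Anika=knave, Gus=knave, Caleb's claim "Bob is a knave if and only if Anika is a knight" comes out true where it would need to be false.)
So Caleb must be a knight, making "Bob is a knave if and only if Anika is a knight" true. Taking Caleb=knight, Kobi=knave, Bob=knight, Anika=knave, Gus=knave, each remaining statement checks out:
  Kobi (knave): "Bob is a knight and Caleb is a knave" — false. ✓
  Bob (knight): "Gus is a knave" — true. ✓
  Anika (knave): "Gus is a knave exactly when Gus is a knight" — false. ✓
  Gus (knave): "Anika and Kobi are not the same type" — false. ✓
This is the unique consistent assignment.

Caleb is a knight, Kobi is a knave, Bob is a knight, Anika is a knave, and Gus is a knave.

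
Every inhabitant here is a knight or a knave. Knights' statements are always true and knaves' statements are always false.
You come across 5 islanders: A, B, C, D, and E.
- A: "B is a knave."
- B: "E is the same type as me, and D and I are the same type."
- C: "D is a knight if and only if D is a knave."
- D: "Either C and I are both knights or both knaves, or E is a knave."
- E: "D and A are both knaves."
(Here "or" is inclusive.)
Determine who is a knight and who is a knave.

Knights: A and D. Knaves: B, C, and E.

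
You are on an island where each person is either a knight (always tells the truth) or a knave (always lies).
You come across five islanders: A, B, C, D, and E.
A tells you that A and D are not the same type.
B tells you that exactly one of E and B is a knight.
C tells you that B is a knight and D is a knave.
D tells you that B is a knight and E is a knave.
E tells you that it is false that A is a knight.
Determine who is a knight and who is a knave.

A is a knight, B is a knave, C is a knave, D is a knave, and E is a knave.

A is a knight; "A and D are not the same type" is True, as required.
B is a knave, and the claim "exactly one of E and B is a knight" is indeed false.
C is a knave, so "B is a knight and D is a knave" must be false — and it is.
D is a knave, so "B is a knight and E is a knave" must be false — and it is.
Since E is a knave, "it is false that A is a knight" needs to be false, which holds.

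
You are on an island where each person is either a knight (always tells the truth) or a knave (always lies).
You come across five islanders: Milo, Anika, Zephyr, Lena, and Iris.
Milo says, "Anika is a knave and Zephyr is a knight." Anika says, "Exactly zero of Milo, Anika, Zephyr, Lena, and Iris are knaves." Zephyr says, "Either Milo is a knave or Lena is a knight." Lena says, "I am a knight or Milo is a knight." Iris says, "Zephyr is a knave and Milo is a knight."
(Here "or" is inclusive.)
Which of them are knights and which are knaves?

Suppose Milo is a knave. Then Milo's statement "Anika is a knave and Zephyr is a knight" would have to be false. Checking the 16 ways to assign the others, none is consistent with every speaker.
(For instance, with Anika=knave, Zephyr=knight, Lena=knight, Iris=knave, Milo's claim "Anika is a knave and Zephyr is a knight" comes out true where it would need to be false.)
So Milo must be a knight, making "Anika is a knave and Zephyr is a knight" true. Taking Milo=knight, Anika=knave, Zephyr=knight, Lena=knight, Iris=knave, each remaining statement checks out:
  Anika (knave): "exactly zero of Milo, Anika, Zephyr, Lena, and Iris are knaves" — false. ✓
  Zephyr (knight): "either Milo is a knave or Lena is a knight" — true. ✓
  Lena (knight): "I am a knight or Milo is a knight" — true. ✓
  Iris (knave): "Zephyr is a knave and Milo is a knight" — false. ✓
This is the unique consistent assignment.

Milo is a knight, Anika is a knave, Zephyr is a knight, Lena is a knight, and Iris is a knave.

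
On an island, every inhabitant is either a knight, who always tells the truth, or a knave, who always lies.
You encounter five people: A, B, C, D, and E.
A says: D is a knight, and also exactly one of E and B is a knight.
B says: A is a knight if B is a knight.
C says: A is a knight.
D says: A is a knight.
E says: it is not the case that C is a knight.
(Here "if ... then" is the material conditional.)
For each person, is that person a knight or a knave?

A is a knight, B is a knight, C is a knight, D is a knight, and E is a knave.

Suppose A is a knave. Then A's statement "D is a knight, and also exactly one of E and B is a knight" would have to be false. Checking the 16 ways to assign the others, none is consistent with every speaker.
(For instance, with B=knight, C=knight, D=knight, E=knave, A's claim "D is a knight, and also exactly one of E and B is a knight" comes out true where it would need to be false.)
So A must be a knight, making "D is a knight, and also exactly one of E and B is a knight" true. Taking A=knight, B=knight, C=knight, D=knight, E=knave, each remaining statement checks out:
  B (knight): "A is a knight if B is a knight" — true. ✓
  C (knight): "A is a knight" — true. ✓
  D (knight): "A is a knight" — true. ✓
  E (knave): "it is not the case that C is a knight" — false. ✓
This is the unique consistent assignment.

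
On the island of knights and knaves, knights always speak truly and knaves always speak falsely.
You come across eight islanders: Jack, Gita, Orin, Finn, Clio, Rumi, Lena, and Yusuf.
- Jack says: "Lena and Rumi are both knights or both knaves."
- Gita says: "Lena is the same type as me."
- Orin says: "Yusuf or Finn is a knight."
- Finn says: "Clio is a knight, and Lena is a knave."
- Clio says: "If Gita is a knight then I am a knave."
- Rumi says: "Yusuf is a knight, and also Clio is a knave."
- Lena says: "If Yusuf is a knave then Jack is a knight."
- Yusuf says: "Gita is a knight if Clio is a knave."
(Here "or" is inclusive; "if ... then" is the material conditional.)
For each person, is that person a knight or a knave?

Jack (knave): "Lena and Rumi are both knights or both knaves" — false. ✓
Since Gita is a knave, "Lena is the same type as me" needs to be false, which holds.
Orin (knight): "Yusuf or Finn is a knight" — true. ✓
Finn (knave): "Clio is a knight, and Lena is a knave" — false. ✓
Clio is a knight, so "if Gita is a knight then I am a knave" must be true — and it is.
Since Rumi is a knave, "Yusuf is a knight, and also Clio is a knave" needs to be false, which holds.
As a knight, Lena's statement "if Yusuf is a knave then Jack is a knight" should be true; it is.
As a knight, Yusuf's statement "Gita is a knight if Clio is a knave" should be true; it is.

Knights: Orin, Clio, Lena, and Yusuf. Knaves: Jack, Gita, Finn, and Rumi.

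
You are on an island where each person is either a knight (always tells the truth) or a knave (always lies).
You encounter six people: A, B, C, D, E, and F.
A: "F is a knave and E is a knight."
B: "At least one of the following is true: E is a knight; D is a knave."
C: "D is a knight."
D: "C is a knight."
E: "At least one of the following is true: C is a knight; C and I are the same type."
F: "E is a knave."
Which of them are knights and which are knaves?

A is a knight, B is a knight, C is a knight, D is a knight, E is a knight, and F is a knave.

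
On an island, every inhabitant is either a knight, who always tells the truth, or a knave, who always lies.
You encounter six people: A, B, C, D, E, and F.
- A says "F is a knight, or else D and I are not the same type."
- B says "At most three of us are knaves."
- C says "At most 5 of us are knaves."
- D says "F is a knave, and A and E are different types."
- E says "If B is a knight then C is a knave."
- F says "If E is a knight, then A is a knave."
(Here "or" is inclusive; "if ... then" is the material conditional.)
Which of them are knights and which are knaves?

As a knight, A's statement "F is a knight, or else D and I are not the same type" should be true; it is.
As a knight, B's statement "at most three of us are knaves" should be true; it is.
Since C is a knight, "at most 5 of us are knaves" needs to be true, which holds.
As a knave, D's statement "F is a knave, and A and E are different types" should be False; it is.
E is a knave, and the claim "if B is a knight then C is a knave" is indeed False.
F is a knight, so "if E is a knight, then A is a knave" must be true — and it is.

Knights: A, B, C, and F. Knaves: D and E.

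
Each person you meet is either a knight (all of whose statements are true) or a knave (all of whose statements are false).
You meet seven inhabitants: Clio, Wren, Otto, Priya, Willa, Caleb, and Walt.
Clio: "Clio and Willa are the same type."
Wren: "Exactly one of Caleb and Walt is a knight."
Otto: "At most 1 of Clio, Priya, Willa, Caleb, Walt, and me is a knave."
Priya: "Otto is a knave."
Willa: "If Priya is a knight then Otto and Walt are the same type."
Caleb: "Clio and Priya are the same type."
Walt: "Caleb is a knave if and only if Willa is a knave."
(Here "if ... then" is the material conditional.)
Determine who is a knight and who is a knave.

Clio is a knave, so "Clio and Willa are the same type" must be false — and it is.
Since Wren is a knave, "exactly one of Caleb and Walt is a knight" needs to be false, which holds.
Otto is a knave, and the claim "at most 1 of Clio, Priya, Willa, Caleb, Walt, and me is a knave" is indeed false.
Priya (knight): "Otto is a knave" — True. ✓
As a knight, Willa's statement "if Priya is a knight then Otto and Walt are the same type" should be True; it is.
Caleb is a knave; "Clio and Priya are the same type" is false, as required.
Walt is a knave, so "Caleb is a knave if and only if Willa is a knave" must be false — and it is.

Clio is a knave, Wren is a knave, Otto is a knave, Priya is a knight, Willa is a knight, Caleb is a knave, and Walt is a knave.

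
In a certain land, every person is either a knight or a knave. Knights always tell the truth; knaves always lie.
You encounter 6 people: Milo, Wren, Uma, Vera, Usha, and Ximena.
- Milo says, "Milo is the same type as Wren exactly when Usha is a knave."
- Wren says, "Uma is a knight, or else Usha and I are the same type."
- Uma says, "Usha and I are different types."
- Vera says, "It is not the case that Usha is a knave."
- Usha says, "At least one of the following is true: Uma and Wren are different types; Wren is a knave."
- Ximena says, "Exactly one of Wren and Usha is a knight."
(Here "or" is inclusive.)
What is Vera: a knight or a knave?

Vera is a knave.

Consistent assignments: {Milo=knight, Wren=knight, Uma=knight, Vera=knave, Usha=knave, Ximena=knight}; {Milo=knave, Wren=knight, Uma=knight, Vera=knave, Usha=knave, Ximena=knight}
In every consistent assignment, Vera is a knave.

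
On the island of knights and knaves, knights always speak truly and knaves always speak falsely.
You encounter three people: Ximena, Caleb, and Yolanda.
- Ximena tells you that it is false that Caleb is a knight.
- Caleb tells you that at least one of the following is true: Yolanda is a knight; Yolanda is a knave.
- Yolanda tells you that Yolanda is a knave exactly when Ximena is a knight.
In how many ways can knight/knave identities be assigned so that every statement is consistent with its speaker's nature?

Consistent assignments:
  Ximena=knave, Caleb=knight, Yolanda=knight
  Ximena=knave, Caleb=knight, Yolanda=knave

2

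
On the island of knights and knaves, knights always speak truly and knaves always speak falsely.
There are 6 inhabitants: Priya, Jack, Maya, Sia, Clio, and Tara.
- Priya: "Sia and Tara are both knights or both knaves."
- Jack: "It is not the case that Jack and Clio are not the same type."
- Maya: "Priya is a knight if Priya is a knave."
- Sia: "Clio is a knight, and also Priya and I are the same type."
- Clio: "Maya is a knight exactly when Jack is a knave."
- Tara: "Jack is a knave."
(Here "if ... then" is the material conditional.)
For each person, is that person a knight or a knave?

Knights: Priya, Maya, Sia, Clio, and Tara. Knaves: Jack.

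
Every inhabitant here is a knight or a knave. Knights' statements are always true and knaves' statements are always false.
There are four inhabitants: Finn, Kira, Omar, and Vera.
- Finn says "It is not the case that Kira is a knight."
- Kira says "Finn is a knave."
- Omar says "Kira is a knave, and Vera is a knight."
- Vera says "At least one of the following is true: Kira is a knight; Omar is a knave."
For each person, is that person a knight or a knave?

Knights: Kira and Vera. Knaves: Finn and Omar.

Suppose Finn is a knight. Then Finn's statement "it is not the case that Kira is a knight" would have to be true. Checking the 8 ways to assign the others, none is consistent with every speaker.
(For instance, with Kira=knight, Omar=knave, Vera=knight, Finn's claim "it is not the case that Kira is a knight" comes out false where it would need to be true.)
So Finn must be a knave, making "it is not the case that Kira is a knight" false. Taking Finn=knave, Kira=knight, Omar=knave, Vera=knight, each remaining statement checks out:
  Kira (knight): "Finn is a knave" — true. ✓
  Omar (knave): "Kira is a knave, and Vera is a knight" — false. ✓
  Vera (knight): "at least one of the following is true: Kira is a knight; Omar is a knave" — true. ✓
This is the unique consistent assignment.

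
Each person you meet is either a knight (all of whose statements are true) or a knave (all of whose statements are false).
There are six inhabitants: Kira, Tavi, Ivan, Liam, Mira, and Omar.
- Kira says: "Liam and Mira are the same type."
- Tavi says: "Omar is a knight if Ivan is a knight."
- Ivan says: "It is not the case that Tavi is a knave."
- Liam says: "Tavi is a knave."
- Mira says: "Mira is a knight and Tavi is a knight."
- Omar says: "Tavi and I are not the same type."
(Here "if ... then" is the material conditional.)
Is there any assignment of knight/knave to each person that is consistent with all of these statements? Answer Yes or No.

No

Checking all 64 assignments, each has at least one speaker whose statement's truth value contradicts their type.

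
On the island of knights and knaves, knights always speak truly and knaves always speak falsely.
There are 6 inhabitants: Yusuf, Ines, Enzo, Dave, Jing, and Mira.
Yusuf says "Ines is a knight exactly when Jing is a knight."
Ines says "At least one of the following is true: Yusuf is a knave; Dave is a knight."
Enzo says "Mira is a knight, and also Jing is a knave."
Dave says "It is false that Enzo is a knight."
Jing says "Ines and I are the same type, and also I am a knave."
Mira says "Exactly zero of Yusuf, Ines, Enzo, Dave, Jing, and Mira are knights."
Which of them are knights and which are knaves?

Yusuf is a knave, Ines is a knight, Enzo is a knave, Dave is a knight, Jing is a knave, and Mira is a knave.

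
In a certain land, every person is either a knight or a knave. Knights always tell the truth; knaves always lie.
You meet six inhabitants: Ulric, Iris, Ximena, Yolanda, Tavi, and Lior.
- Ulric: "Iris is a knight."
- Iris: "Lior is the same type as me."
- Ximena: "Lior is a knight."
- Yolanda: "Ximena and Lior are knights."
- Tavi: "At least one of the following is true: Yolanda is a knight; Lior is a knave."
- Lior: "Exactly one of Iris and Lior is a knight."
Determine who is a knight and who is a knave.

As a knave, Ulric's statement "Iris is a knight" should be false; it is.
Since Iris is a knave, "Lior is the same type as me" needs to be false, which holds.
Ximena is a knight, and the claim "Lior is a knight" is indeed true.
Since Yolanda is a knight, "Ximena and Lior are knights" needs to be true, which holds.
Tavi is a knight; "at least one of the following is true: Yolanda is a knight; Lior is a knave" is true, as required.
Since Lior is a knight, "exactly one of Iris and Lior is a knight" needs to be true, which holds.

Knights: Ximena, Yolanda, Tavi, and Lior. Knaves: Ulric and Iris.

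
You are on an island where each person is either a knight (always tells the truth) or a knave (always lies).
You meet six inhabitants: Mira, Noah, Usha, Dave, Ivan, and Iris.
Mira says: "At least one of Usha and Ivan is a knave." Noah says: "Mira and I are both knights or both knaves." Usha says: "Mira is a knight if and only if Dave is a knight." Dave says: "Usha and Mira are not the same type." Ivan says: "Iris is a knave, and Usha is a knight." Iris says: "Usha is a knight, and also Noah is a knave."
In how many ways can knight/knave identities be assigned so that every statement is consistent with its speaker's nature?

0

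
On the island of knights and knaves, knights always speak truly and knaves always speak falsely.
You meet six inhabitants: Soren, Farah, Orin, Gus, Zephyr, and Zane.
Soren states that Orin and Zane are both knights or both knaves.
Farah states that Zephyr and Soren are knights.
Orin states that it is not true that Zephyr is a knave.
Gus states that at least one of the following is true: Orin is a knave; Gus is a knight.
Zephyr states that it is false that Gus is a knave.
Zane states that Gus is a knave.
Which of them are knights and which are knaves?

Soren is a knave, so "Orin and Zane are both knights or both knaves" must be false — and it is.
As a knave, Farah's statement "Zephyr and Soren are knights" should be false; it is.
Since Orin is a knight, "it is not true that Zephyr is a knave" needs to be True, which holds.
As a knight, Gus's statement "at least one of the following is true: Orin is a knave; Gus is a knight" should be True; it is.
Zephyr is a knight, and the claim "it is false that Gus is a knave" is indeed True.
Zane is a knave, and the claim "Gus is a knave" is indeed false.

Soren is a knave, Farah is a knave, Orin is a knight, Gus is a knight, Zephyr is a knight, and Zane is a knave.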